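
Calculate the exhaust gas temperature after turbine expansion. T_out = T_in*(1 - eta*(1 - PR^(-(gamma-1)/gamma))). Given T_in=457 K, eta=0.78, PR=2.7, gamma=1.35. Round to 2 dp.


T_out = T_in * (1 - eta * (1 - PR^(-(gamma-1)/gamma)))
Exponent = -(1.35-1)/1.35 = -0.25925926
PR^exp = 2.7^(-0.25925926) = 0.77297411
Factor = 1 - 0.78*(1 - 0.77297411) = 0.82291981
T_out = 457 * 0.82291981 = 376.07 K


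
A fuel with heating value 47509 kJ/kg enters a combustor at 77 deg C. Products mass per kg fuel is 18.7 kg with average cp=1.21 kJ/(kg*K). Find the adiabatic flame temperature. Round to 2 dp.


T_ad = T_in + Hc / (m_p * cp)
Denominator = 18.7 * 1.21 = 22.6270
Temperature rise = 47509 / 22.6270 = 2099.66 K
T_ad = 77 + 2099.66 = 2176.66 deg C


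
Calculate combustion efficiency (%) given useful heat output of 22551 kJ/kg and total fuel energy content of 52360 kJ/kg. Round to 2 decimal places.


Efficiency = (Q_useful / Q_fuel) * 100
Efficiency = (22551 / 52360) * 100
Efficiency = 0.4307 * 100 = 43.07%


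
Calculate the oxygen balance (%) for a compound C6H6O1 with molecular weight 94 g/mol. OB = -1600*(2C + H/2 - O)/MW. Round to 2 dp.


OB = -1600 * (2C + H/2 - O) / MW
Inner = 2*6 + 6/2 - 1 = 14.00
OB = -1600 * 14.00 / 94 = -238.30%


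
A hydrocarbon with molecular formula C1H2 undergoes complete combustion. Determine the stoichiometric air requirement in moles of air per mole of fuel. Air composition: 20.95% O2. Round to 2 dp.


Balanced combustion: C1H2 + 1.5 O2 -> 1 CO2 + 1 H2O
O2 needed = C + H/4 = 1 + 2/4 = 1.50 moles
Air moles = O2 / 0.2095 = 1.50 / 0.2095 = 7.16 moles air


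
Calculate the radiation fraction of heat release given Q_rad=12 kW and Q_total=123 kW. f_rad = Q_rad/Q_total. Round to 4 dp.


f_rad = Q_rad / Q_total
f_rad = 12 / 123 = 0.0976


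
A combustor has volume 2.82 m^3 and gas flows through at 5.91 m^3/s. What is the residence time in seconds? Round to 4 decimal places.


tau = V / Q_flow
tau = 2.82 / 5.91 = 0.4772 s


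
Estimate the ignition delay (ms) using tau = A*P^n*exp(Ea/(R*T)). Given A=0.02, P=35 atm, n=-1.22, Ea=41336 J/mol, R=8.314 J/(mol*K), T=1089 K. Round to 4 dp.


tau = A * P^n * exp(Ea/(R*T))
P^n = 35^(-1.22) = 0.01306884
Ea/(R*T) = 41336/(8.314*1089) = 4.565523
exp(Ea/(R*T)) = 96.112862
tau = 0.02 * 0.01306884 * 96.112862 = 0.0251 ms


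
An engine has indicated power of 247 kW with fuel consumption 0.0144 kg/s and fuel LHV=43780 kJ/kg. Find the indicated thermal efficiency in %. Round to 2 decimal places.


eta_ith = (IP / (mf * LHV)) * 100
Denominator = 0.0144 * 43780 = 630.4320 kW
eta_ith = (247 / 630.4320) * 100 = 39.18%


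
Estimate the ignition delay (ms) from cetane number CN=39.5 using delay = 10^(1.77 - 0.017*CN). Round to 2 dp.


delay = 10^(1.77 - 0.017*CN)
Exponent = 1.77 - 0.017*39.5 = 1.0985
delay = 10^1.0985 = 12.55 ms


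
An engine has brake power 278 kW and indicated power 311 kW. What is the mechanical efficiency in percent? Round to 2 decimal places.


eta_mech = (BP / IP) * 100
Ratio = 278 / 311 = 0.8939
eta_mech = 0.8939 * 100 = 89.39%


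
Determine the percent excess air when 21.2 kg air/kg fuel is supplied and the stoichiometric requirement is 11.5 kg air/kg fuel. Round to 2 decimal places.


Excess air = actual - stoichiometric = 21.2 - 11.5 = 9.70 kg/kg fuel
Excess air % = (excess / stoich) * 100 = (9.70 / 11.5) * 100 = 84.35%


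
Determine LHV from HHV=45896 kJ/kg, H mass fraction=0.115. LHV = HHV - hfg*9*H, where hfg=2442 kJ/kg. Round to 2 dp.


LHV = HHV - hfg * 9 * H
Water correction = 2442 * 9 * 0.115 = 2527.470 kJ/kg
LHV = 45896 - 2527.470 = 43368.53 kJ/kg


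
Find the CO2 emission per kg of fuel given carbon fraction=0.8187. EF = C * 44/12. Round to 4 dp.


EF = C_frac * (M_CO2 / M_C)
EF = 0.8187 * (44/12)
EF = 0.8187 * 3.666667 = 3.0019 kg_CO2/kg_fuel


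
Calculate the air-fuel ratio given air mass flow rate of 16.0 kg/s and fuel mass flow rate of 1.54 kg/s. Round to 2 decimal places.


AFR = m_air / m_fuel
AFR = 16.0 / 1.54 = 10.39


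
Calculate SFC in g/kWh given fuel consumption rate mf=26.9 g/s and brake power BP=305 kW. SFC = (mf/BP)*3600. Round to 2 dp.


SFC = (mf / BP) * 3600
Rate = 26.9 / 305 = 0.088197 g/(s*kW)
SFC = 0.088197 * 3600 = 317.51 g/kWh


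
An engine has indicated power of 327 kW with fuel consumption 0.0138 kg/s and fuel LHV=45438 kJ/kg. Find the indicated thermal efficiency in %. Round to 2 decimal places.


eta_ith = (IP / (mf * LHV)) * 100
Denominator = 0.0138 * 45438 = 627.0444 kW
eta_ith = (327 / 627.0444) * 100 = 52.15%


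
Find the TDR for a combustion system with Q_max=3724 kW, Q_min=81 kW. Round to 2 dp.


TDR = Q_max / Q_min
TDR = 3724 / 81 = 45.98


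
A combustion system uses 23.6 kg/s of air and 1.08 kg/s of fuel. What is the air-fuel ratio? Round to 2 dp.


AFR = m_air / m_fuel
AFR = 23.6 / 1.08 = 21.85


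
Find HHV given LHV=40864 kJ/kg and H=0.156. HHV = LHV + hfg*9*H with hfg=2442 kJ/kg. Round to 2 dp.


HHV = LHV + hfg * 9 * H
Water addition = 2442 * 9 * 0.156 = 3428.568 kJ/kg
HHV = 40864 + 3428.568 = 44292.57 kJ/kg


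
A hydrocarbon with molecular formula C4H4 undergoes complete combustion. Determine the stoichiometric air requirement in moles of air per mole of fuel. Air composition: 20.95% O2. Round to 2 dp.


Balanced combustion: C4H4 + 5 O2 -> 4 CO2 + 2 H2O
O2 needed = C + H/4 = 4 + 4/4 = 5.00 moles
Air moles = O2 / 0.2095 = 5.00 / 0.2095 = 23.87 moles air


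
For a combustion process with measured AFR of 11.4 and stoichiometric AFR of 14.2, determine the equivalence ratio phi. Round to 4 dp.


phi = AFR_stoich / AFR_actual
phi = 14.2 / 11.4 = 1.2456


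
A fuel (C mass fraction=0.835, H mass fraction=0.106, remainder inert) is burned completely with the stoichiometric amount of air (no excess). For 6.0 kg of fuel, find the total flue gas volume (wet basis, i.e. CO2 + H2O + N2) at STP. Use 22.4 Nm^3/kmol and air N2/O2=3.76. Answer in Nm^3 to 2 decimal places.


Per kg fuel: CO2 = (C/12 kmol)*22.4 = (0.835/12)*22.4 = 1.55867 Nm^3
Per kg fuel: H2O = (H/2 kmol)*22.4 = (0.106/2)*22.4 = 1.18720 Nm^3
O2 needed per kg fuel = C/12 + H/4 = 0.835/12 + 0.106/4 = 0.09608333 kmol
Per kg fuel: N2 = O2*3.76*22.4 = 0.09608333*3.76*22.4 = 8.09252 Nm^3
Total per kg = 1.55867 + 1.18720 + 8.09252 = 10.83839 Nm^3
Total = 10.83839 * 6.0 = 65.03 Nm^3


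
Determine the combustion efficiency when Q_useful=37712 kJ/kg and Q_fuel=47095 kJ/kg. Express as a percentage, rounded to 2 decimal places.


Efficiency = (Q_useful / Q_fuel) * 100
Efficiency = (37712 / 47095) * 100
Efficiency = 0.8008 * 100 = 80.08%


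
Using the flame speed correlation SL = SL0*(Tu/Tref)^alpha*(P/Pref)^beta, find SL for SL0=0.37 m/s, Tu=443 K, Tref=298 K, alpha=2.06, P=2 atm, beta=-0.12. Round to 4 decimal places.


SL = SL0 * (Tu/Tref)^alpha * (P/Pref)^beta
T ratio = 443/298 = 1.48657718
(T ratio)^alpha = 1.48657718^2.06 = 2.263113
(P/Pref)^beta = 2^(-0.12) = 0.920188
SL = 0.37 * 2.263113 * 0.920188 = 0.7705 m/s


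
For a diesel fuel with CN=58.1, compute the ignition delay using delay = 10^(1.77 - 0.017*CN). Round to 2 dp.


delay = 10^(1.77 - 0.017*CN)
Exponent = 1.77 - 0.017*58.1 = 0.7823
delay = 10^0.7823 = 6.06 ms


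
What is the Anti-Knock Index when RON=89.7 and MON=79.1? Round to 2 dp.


AKI = (RON + MON) / 2
AKI = (89.7 + 79.1) / 2
AKI = 168.8 / 2 = 84.40


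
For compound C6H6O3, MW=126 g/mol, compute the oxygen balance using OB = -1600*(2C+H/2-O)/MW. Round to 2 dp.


OB = -1600 * (2C + H/2 - O) / MW
Inner = 2*6 + 6/2 - 3 = 12.00
OB = -1600 * 12.00 / 126 = -152.38%


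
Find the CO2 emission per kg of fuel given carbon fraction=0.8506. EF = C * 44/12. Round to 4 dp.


EF = C_frac * (M_CO2 / M_C)
EF = 0.8506 * (44/12)
EF = 0.8506 * 3.666667 = 3.1189 kg_CO2/kg_fuel


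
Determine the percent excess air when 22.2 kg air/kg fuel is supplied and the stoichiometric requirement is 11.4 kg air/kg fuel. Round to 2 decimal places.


Excess air = actual - stoichiometric = 22.2 - 11.4 = 10.80 kg/kg fuel
Excess air % = (excess / stoich) * 100 = (10.80 / 11.4) * 100 = 94.74%


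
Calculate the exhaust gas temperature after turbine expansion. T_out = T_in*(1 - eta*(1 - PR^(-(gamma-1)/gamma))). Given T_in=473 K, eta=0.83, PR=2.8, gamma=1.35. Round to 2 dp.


T_out = T_in * (1 - eta * (1 - PR^(-(gamma-1)/gamma)))
Exponent = -(1.35-1)/1.35 = -0.25925926
PR^exp = 2.8^(-0.25925926) = 0.76572026
Factor = 1 - 0.83*(1 - 0.76572026) = 0.80554782
T_out = 473 * 0.80554782 = 381.02 K


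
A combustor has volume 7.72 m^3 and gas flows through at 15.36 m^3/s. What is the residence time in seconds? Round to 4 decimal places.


tau = V / Q_flow
tau = 7.72 / 15.36 = 0.5026 s


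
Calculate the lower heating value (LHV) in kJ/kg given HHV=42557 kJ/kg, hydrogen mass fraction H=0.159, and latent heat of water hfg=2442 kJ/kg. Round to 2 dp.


LHV = HHV - hfg * 9 * H
Water correction = 2442 * 9 * 0.159 = 3494.502 kJ/kg
LHV = 42557 - 3494.502 = 39062.50 kJ/kg


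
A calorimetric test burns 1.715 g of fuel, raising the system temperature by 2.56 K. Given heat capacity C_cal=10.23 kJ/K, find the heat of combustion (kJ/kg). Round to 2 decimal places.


Hc = C_cal * delta_T / m_fuel
Q_released = 10.23 * 2.56 = 26.1888 kJ
m_fuel = 1.715 g = 1.715/1000 kg = 0.001715 kg
Hc = 26.1888 / 0.001715 = 15270.44 kJ/kg


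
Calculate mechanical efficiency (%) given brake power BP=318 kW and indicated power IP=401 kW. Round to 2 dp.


eta_mech = (BP / IP) * 100
Ratio = 318 / 401 = 0.7930
eta_mech = 0.7930 * 100 = 79.30%


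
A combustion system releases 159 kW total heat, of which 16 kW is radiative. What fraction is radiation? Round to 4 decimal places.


f_rad = Q_rad / Q_total
f_rad = 16 / 159 = 0.1006


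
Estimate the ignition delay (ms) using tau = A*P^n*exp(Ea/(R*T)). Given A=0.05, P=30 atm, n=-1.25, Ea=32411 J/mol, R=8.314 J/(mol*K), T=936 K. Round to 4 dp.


tau = A * P^n * exp(Ea/(R*T))
P^n = 30^(-1.25) = 0.01424290
Ea/(R*T) = 32411/(8.314*936) = 4.164919
exp(Ea/(R*T)) = 64.387468
tau = 0.05 * 0.01424290 * 64.387468 = 0.0459 ms


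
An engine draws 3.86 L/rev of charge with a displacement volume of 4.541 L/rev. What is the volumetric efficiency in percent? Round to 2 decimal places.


eta_v = (V_actual / V_disp) * 100
Ratio = 3.86 / 4.541 = 0.8500
eta_v = 0.8500 * 100 = 85.00%


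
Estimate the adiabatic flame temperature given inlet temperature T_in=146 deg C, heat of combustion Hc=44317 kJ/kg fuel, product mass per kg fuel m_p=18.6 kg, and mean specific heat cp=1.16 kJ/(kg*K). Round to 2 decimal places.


T_ad = T_in + Hc / (m_p * cp)
Denominator = 18.6 * 1.16 = 21.5760
Temperature rise = 44317 / 21.5760 = 2054.00 K
T_ad = 146 + 2054.00 = 2200.00 deg C


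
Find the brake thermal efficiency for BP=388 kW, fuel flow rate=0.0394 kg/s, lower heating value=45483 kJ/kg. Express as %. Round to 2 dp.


eta_BTE = (BP / (mf * LHV)) * 100
Denominator = 0.0394 * 45483 = 1792.0302 kW
eta_BTE = (388 / 1792.0302) * 100 = 21.65%


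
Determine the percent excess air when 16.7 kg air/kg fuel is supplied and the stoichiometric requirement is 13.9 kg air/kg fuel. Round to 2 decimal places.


Excess air = actual - stoichiometric = 16.7 - 13.9 = 2.80 kg/kg fuel
Excess air % = (excess / stoich) * 100 = (2.80 / 13.9) * 100 = 20.14%


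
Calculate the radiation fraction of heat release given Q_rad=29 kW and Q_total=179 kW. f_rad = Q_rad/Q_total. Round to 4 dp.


f_rad = Q_rad / Q_total
f_rad = 29 / 179 = 0.1620


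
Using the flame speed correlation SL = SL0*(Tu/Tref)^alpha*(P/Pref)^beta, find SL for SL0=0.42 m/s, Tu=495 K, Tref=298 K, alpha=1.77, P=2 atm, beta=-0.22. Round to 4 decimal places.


SL = SL0 * (Tu/Tref)^alpha * (P/Pref)^beta
T ratio = 495/298 = 1.66107383
(T ratio)^alpha = 1.66107383^1.77 = 2.455209
(P/Pref)^beta = 2^(-0.22) = 0.858565
SL = 0.42 * 2.455209 * 0.858565 = 0.8853 m/s


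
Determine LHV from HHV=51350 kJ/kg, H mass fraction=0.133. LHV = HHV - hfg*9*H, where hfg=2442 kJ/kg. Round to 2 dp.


LHV = HHV - hfg * 9 * H
Water correction = 2442 * 9 * 0.133 = 2923.074 kJ/kg
LHV = 51350 - 2923.074 = 48426.93 kJ/kg


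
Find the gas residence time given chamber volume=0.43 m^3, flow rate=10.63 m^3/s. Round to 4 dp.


tau = V / Q_flow
tau = 0.43 / 10.63 = 0.0405 s


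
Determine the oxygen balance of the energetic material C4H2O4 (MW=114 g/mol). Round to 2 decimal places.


OB = -1600 * (2C + H/2 - O) / MW
Inner = 2*4 + 2/2 - 4 = 5.00
OB = -1600 * 5.00 / 114 = -70.18%


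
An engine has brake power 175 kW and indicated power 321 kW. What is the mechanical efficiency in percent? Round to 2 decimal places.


eta_mech = (BP / IP) * 100
Ratio = 175 / 321 = 0.5452
eta_mech = 0.5452 * 100 = 54.52%


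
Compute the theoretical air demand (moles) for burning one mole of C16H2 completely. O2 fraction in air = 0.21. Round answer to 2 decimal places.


Balanced combustion: C16H2 + 16.5 O2 -> 16 CO2 + 1 H2O
O2 needed = C + H/4 = 16 + 2/4 = 16.50 moles
Air moles = O2 / 0.21 = 16.50 / 0.21 = 78.57 moles air


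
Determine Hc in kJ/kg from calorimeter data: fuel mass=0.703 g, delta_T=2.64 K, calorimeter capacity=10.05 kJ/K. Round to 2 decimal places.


Hc = C_cal * delta_T / m_fuel
Q_released = 10.05 * 2.64 = 26.5320 kJ
m_fuel = 0.703 g = 0.703/1000 kg = 0.000703 kg
Hc = 26.5320 / 0.000703 = 37741.11 kJ/kg


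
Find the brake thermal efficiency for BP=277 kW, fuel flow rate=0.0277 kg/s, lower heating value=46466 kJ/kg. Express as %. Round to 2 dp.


eta_BTE = (BP / (mf * LHV)) * 100
Denominator = 0.0277 * 46466 = 1287.1082 kW
eta_BTE = (277 / 1287.1082) * 100 = 21.52%


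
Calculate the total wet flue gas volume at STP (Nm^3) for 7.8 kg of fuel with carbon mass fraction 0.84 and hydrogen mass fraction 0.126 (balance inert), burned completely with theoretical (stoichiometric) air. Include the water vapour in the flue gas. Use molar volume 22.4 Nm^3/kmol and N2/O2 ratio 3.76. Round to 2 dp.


Per kg fuel: CO2 = (C/12 kmol)*22.4 = (0.84/12)*22.4 = 1.56800 Nm^3
Per kg fuel: H2O = (H/2 kmol)*22.4 = (0.126/2)*22.4 = 1.41120 Nm^3
O2 needed per kg fuel = C/12 + H/4 = 0.84/12 + 0.126/4 = 0.10150000 kmol
Per kg fuel: N2 = O2*3.76*22.4 = 0.10150000*3.76*22.4 = 8.54874 Nm^3
Total per kg = 1.56800 + 1.41120 + 8.54874 = 11.52794 Nm^3
Total = 11.52794 * 7.8 = 89.92 Nm^3


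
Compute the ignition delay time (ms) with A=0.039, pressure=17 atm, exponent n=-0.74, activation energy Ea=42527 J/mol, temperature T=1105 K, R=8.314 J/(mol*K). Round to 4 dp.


tau = A * P^n * exp(Ea/(R*T))
P^n = 17^(-0.74) = 0.12287621
Ea/(R*T) = 42527/(8.314*1105) = 4.629056
exp(Ea/(R*T)) = 102.417352
tau = 0.039 * 0.12287621 * 102.417352 = 0.4908 ms


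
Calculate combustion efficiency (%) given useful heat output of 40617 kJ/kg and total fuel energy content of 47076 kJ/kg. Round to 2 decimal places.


Efficiency = (Q_useful / Q_fuel) * 100
Efficiency = (40617 / 47076) * 100
Efficiency = 0.8628 * 100 = 86.28%


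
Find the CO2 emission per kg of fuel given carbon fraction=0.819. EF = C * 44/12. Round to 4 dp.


EF = C_frac * (M_CO2 / M_C)
EF = 0.819 * (44/12)
EF = 0.819 * 3.666667 = 3.0030 kg_CO2/kg_fuel


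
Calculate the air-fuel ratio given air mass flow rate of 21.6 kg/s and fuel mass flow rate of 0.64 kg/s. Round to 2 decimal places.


AFR = m_air / m_fuel
AFR = 21.6 / 0.64 = 33.75


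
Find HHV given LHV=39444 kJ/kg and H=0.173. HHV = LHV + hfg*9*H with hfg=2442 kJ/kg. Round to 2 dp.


HHV = LHV + hfg * 9 * H
Water addition = 2442 * 9 * 0.173 = 3802.194 kJ/kg
HHV = 39444 + 3802.194 = 43246.19 kJ/kg


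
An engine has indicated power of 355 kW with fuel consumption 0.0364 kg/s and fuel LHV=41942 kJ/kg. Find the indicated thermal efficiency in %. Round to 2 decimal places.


eta_ith = (IP / (mf * LHV)) * 100
Denominator = 0.0364 * 41942 = 1526.6888 kW
eta_ith = (355 / 1526.6888) * 100 = 23.25%


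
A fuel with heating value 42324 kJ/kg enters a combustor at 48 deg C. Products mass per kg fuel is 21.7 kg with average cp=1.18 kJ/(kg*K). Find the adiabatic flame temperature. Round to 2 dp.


T_ad = T_in + Hc / (m_p * cp)
Denominator = 21.7 * 1.18 = 25.6060
Temperature rise = 42324 / 25.6060 = 1652.89 K
T_ad = 48 + 1652.89 = 1700.89 deg C


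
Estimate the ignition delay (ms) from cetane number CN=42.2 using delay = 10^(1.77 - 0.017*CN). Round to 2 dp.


delay = 10^(1.77 - 0.017*CN)
Exponent = 1.77 - 0.017*42.2 = 1.0526
delay = 10^1.0526 = 11.29 ms


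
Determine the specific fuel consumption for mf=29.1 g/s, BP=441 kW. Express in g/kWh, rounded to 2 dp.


SFC = (mf / BP) * 3600
Rate = 29.1 / 441 = 0.065986 g/(s*kW)
SFC = 0.065986 * 3600 = 237.55 g/kWh


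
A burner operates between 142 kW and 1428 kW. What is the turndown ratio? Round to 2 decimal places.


TDR = Q_max / Q_min
TDR = 1428 / 142 = 10.06


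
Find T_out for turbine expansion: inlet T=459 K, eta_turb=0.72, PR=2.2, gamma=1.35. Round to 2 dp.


T_out = T_in * (1 - eta * (1 - PR^(-(gamma-1)/gamma)))
Exponent = -(1.35-1)/1.35 = -0.25925926
PR^exp = 2.2^(-0.25925926) = 0.81512413
Factor = 1 - 0.72*(1 - 0.81512413) = 0.86688937
T_out = 459 * 0.86688937 = 397.90 K


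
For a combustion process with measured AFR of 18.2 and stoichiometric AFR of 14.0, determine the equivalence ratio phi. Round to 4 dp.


phi = AFR_stoich / AFR_actual
phi = 14.0 / 18.2 = 0.7692


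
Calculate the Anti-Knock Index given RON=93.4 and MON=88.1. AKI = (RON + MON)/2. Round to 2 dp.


AKI = (RON + MON) / 2
AKI = (93.4 + 88.1) / 2
AKI = 181.5 / 2 = 90.75


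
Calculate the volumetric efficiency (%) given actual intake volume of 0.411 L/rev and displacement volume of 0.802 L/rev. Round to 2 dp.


eta_v = (V_actual / V_disp) * 100
Ratio = 0.411 / 0.802 = 0.5125
eta_v = 0.5125 * 100 = 51.25%


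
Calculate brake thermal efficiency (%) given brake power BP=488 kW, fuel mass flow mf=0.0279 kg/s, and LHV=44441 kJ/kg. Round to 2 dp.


eta_BTE = (BP / (mf * LHV)) * 100
Denominator = 0.0279 * 44441 = 1239.9039 kW
eta_BTE = (488 / 1239.9039) * 100 = 39.36%


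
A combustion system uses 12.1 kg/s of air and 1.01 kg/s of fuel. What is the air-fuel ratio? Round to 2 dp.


AFR = m_air / m_fuel
AFR = 12.1 / 1.01 = 11.98


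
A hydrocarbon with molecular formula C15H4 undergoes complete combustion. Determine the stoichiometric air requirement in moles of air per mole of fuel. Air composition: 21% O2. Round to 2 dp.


Balanced combustion: C15H4 + 16 O2 -> 15 CO2 + 2 H2O
O2 needed = C + H/4 = 15 + 4/4 = 16.00 moles
Air moles = O2 / 0.21 = 16.00 / 0.21 = 76.19 moles air


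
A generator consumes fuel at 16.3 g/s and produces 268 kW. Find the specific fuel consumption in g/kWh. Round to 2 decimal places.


SFC = (mf / BP) * 3600
Rate = 16.3 / 268 = 0.060821 g/(s*kW)
SFC = 0.060821 * 3600 = 218.96 g/kWh


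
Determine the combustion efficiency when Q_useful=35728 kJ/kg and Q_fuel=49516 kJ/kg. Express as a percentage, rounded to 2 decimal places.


Efficiency = (Q_useful / Q_fuel) * 100
Efficiency = (35728 / 49516) * 100
Efficiency = 0.7215 * 100 = 72.15%


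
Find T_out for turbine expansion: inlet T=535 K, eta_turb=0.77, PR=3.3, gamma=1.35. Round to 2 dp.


T_out = T_in * (1 - eta * (1 - PR^(-(gamma-1)/gamma)))
Exponent = -(1.35-1)/1.35 = -0.25925926
PR^exp = 3.3^(-0.25925926) = 0.73378775
Factor = 1 - 0.77*(1 - 0.73378775) = 0.79501657
T_out = 535 * 0.79501657 = 425.33 K


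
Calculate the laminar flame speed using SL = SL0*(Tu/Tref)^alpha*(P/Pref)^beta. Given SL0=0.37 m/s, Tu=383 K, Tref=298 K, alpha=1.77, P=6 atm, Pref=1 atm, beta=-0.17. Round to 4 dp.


SL = SL0 * (Tu/Tref)^alpha * (P/Pref)^beta
T ratio = 383/298 = 1.28523490
(T ratio)^alpha = 1.28523490^1.77 = 1.559190
(P/Pref)^beta = 6^(-0.17) = 0.737419
SL = 0.37 * 1.559190 * 0.737419 = 0.4254 m/s


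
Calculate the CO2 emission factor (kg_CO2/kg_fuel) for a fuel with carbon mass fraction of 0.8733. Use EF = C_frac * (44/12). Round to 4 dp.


EF = C_frac * (M_CO2 / M_C)
EF = 0.8733 * (44/12)
EF = 0.8733 * 3.666667 = 3.2021 kg_CO2/kg_fuel


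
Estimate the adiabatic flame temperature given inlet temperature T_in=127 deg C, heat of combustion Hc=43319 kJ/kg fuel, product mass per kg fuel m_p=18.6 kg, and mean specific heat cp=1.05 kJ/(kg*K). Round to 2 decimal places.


T_ad = T_in + Hc / (m_p * cp)
Denominator = 18.6 * 1.05 = 19.5300
Temperature rise = 43319 / 19.5300 = 2218.07 K
T_ad = 127 + 2218.07 = 2345.07 deg C


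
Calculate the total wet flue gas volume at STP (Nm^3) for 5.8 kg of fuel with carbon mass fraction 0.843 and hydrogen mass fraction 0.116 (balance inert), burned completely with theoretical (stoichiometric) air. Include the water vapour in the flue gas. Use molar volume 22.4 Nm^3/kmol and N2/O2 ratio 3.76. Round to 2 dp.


Per kg fuel: CO2 = (C/12 kmol)*22.4 = (0.843/12)*22.4 = 1.57360 Nm^3
Per kg fuel: H2O = (H/2 kmol)*22.4 = (0.116/2)*22.4 = 1.29920 Nm^3
O2 needed per kg fuel = C/12 + H/4 = 0.843/12 + 0.116/4 = 0.09925000 kmol
Per kg fuel: N2 = O2*3.76*22.4 = 0.09925000*3.76*22.4 = 8.35923 Nm^3
Total per kg = 1.57360 + 1.29920 + 8.35923 = 11.23203 Nm^3
Total = 11.23203 * 5.8 = 65.15 Nm^3


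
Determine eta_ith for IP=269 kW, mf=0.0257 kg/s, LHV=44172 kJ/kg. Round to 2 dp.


eta_ith = (IP / (mf * LHV)) * 100
Denominator = 0.0257 * 44172 = 1135.2204 kW
eta_ith = (269 / 1135.2204) * 100 = 23.70%


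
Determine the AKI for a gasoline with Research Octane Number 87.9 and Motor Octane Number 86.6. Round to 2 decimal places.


AKI = (RON + MON) / 2
AKI = (87.9 + 86.6) / 2
AKI = 174.5 / 2 = 87.25


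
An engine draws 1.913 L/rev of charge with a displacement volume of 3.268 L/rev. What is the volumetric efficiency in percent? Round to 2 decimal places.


eta_v = (V_actual / V_disp) * 100
Ratio = 1.913 / 3.268 = 0.5854
eta_v = 0.5854 * 100 = 58.54%


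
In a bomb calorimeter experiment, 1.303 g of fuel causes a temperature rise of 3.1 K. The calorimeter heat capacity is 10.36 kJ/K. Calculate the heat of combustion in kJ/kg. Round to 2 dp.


Hc = C_cal * delta_T / m_fuel
Q_released = 10.36 * 3.1 = 32.1160 kJ
m_fuel = 1.303 g = 1.303/1000 kg = 0.001303 kg
Hc = 32.1160 / 0.001303 = 24647.74 kJ/kg


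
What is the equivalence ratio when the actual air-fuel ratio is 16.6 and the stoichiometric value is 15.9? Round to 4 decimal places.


phi = AFR_stoich / AFR_actual
phi = 15.9 / 16.6 = 0.9578


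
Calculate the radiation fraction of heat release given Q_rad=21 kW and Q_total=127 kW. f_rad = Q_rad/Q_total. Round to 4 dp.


f_rad = Q_rad / Q_total
f_rad = 21 / 127 = 0.1654


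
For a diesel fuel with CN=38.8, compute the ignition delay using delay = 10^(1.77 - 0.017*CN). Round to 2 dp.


delay = 10^(1.77 - 0.017*CN)
Exponent = 1.77 - 0.017*38.8 = 1.1104
delay = 10^1.1104 = 12.89 ms


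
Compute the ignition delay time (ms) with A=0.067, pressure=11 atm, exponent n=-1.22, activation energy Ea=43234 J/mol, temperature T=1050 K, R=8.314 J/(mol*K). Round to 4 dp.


tau = A * P^n * exp(Ea/(R*T))
P^n = 11^(-1.22) = 0.05364150
Ea/(R*T) = 43234/(8.314*1050) = 4.952518
exp(Ea/(R*T)) = 141.530949
tau = 0.067 * 0.05364150 * 141.530949 = 0.5087 ms


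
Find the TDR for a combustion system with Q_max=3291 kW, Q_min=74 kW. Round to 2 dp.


TDR = Q_max / Q_min
TDR = 3291 / 74 = 44.47


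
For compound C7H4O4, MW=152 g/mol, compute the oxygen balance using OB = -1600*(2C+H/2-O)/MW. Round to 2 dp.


OB = -1600 * (2C + H/2 - O) / MW
Inner = 2*7 + 4/2 - 4 = 12.00
OB = -1600 * 12.00 / 152 = -126.32%


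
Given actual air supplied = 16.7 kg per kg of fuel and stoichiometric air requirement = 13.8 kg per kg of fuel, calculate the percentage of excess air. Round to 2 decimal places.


Excess air = actual - stoichiometric = 16.7 - 13.8 = 2.90 kg/kg fuel
Excess air % = (excess / stoich) * 100 = (2.90 / 13.8) * 100 = 21.01%


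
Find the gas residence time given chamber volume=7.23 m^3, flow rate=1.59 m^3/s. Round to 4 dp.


tau = V / Q_flow
tau = 7.23 / 1.59 = 4.5472 s


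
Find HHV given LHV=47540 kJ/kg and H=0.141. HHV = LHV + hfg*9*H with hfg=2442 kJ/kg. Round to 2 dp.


HHV = LHV + hfg * 9 * H
Water addition = 2442 * 9 * 0.141 = 3098.898 kJ/kg
HHV = 47540 + 3098.898 = 50638.90 kJ/kg


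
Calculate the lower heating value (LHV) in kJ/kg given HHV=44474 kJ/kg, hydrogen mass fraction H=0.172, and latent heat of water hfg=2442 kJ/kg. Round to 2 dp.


LHV = HHV - hfg * 9 * H
Water correction = 2442 * 9 * 0.172 = 3780.216 kJ/kg
LHV = 44474 - 3780.216 = 40693.78 kJ/kg


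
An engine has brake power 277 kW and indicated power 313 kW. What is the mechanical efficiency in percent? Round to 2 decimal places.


eta_mech = (BP / IP) * 100
Ratio = 277 / 313 = 0.8850
eta_mech = 0.8850 * 100 = 88.50%


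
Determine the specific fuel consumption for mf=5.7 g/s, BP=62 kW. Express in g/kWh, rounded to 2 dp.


SFC = (mf / BP) * 3600
Rate = 5.7 / 62 = 0.091935 g/(s*kW)
SFC = 0.091935 * 3600 = 330.97 g/kWh


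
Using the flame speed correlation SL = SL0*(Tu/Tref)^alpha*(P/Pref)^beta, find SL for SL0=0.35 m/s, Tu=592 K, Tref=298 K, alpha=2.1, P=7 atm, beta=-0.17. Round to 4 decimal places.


SL = SL0 * (Tu/Tref)^alpha * (P/Pref)^beta
T ratio = 592/298 = 1.98657718
(T ratio)^alpha = 1.98657718^2.1 = 4.226895
(P/Pref)^beta = 7^(-0.17) = 0.718345
SL = 0.35 * 4.226895 * 0.718345 = 1.0627 m/s


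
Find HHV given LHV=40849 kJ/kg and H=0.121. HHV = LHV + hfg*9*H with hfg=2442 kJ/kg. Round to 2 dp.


HHV = LHV + hfg * 9 * H
Water addition = 2442 * 9 * 0.121 = 2659.338 kJ/kg
HHV = 40849 + 2659.338 = 43508.34 kJ/kg


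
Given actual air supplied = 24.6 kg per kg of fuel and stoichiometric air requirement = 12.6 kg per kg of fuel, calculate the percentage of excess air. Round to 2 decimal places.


Excess air = actual - stoichiometric = 24.6 - 12.6 = 12.00 kg/kg fuel
Excess air % = (excess / stoich) * 100 = (12.00 / 12.6) * 100 = 95.24%


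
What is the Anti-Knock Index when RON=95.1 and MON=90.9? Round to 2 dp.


AKI = (RON + MON) / 2
AKI = (95.1 + 90.9) / 2
AKI = 186.0 / 2 = 93.00


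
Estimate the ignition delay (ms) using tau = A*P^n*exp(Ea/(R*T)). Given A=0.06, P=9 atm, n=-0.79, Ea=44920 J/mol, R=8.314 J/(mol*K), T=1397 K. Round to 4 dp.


tau = A * P^n * exp(Ea/(R*T))
P^n = 9^(-0.79) = 0.17625783
Ea/(R*T) = 44920/(8.314*1397) = 3.867527
exp(Ea/(R*T)) = 47.823957
tau = 0.06 * 0.17625783 * 47.823957 = 0.5058 ms


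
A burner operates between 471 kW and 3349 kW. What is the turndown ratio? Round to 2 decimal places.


TDR = Q_max / Q_min
TDR = 3349 / 471 = 7.11


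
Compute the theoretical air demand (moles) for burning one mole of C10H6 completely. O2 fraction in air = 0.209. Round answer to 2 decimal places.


Balanced combustion: C10H6 + 11.5 O2 -> 10 CO2 + 3 H2O
O2 needed = C + H/4 = 10 + 6/4 = 11.50 moles
Air moles = O2 / 0.209 = 11.50 / 0.209 = 55.02 moles air


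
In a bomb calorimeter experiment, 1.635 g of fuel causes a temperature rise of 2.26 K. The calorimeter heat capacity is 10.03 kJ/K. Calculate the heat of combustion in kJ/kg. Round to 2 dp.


Hc = C_cal * delta_T / m_fuel
Q_released = 10.03 * 2.26 = 22.6678 kJ
m_fuel = 1.635 g = 1.635/1000 kg = 0.001635 kg
Hc = 22.6678 / 0.001635 = 13864.10 kJ/kg


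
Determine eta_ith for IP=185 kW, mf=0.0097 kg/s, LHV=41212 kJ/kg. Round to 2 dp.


eta_ith = (IP / (mf * LHV)) * 100
Denominator = 0.0097 * 41212 = 399.7564 kW
eta_ith = (185 / 399.7564) * 100 = 46.28%


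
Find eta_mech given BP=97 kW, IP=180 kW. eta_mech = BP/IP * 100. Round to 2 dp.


eta_mech = (BP / IP) * 100
Ratio = 97 / 180 = 0.5389
eta_mech = 0.5389 * 100 = 53.89%


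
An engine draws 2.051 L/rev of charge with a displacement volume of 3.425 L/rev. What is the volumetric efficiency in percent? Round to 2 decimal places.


eta_v = (V_actual / V_disp) * 100
Ratio = 2.051 / 3.425 = 0.5988
eta_v = 0.5988 * 100 = 59.88%


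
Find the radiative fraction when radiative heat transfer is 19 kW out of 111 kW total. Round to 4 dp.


f_rad = Q_rad / Q_total
f_rad = 19 / 111 = 0.1712


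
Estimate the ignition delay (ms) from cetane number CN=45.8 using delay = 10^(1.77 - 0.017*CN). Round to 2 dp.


delay = 10^(1.77 - 0.017*CN)
Exponent = 1.77 - 0.017*45.8 = 0.9914
delay = 10^0.9914 = 9.80 ms


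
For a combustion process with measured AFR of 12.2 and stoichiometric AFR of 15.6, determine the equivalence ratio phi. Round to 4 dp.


phi = AFR_stoich / AFR_actual
phi = 15.6 / 12.2 = 1.2787


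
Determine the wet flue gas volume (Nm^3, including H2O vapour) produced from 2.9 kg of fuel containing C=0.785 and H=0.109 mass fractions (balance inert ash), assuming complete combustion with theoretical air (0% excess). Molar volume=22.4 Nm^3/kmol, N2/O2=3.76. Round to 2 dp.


Per kg fuel: CO2 = (C/12 kmol)*22.4 = (0.785/12)*22.4 = 1.46533 Nm^3
Per kg fuel: H2O = (H/2 kmol)*22.4 = (0.109/2)*22.4 = 1.22080 Nm^3
O2 needed per kg fuel = C/12 + H/4 = 0.785/12 + 0.109/4 = 0.09266667 kmol
Per kg fuel: N2 = O2*3.76*22.4 = 0.09266667*3.76*22.4 = 7.80476 Nm^3
Total per kg = 1.46533 + 1.22080 + 7.80476 = 10.49089 Nm^3
Total = 10.49089 * 2.9 = 30.42 Nm^3


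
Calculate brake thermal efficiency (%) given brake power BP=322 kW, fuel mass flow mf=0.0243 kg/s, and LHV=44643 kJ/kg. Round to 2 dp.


eta_BTE = (BP / (mf * LHV)) * 100
Denominator = 0.0243 * 44643 = 1084.8249 kW
eta_BTE = (322 / 1084.8249) * 100 = 29.68%


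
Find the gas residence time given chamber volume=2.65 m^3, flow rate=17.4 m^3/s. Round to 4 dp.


tau = V / Q_flow
tau = 2.65 / 17.4 = 0.1523 s


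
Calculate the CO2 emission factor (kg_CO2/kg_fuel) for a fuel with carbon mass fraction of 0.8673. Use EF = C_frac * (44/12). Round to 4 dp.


EF = C_frac * (M_CO2 / M_C)
EF = 0.8673 * (44/12)
EF = 0.8673 * 3.666667 = 3.1801 kg_CO2/kg_fuel


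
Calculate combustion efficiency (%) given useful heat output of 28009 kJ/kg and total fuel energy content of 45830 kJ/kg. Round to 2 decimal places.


Efficiency = (Q_useful / Q_fuel) * 100
Efficiency = (28009 / 45830) * 100
Efficiency = 0.6111 * 100 = 61.11%


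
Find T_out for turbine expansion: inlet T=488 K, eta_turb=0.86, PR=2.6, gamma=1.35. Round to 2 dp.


T_out = T_in * (1 - eta * (1 - PR^(-(gamma-1)/gamma)))
Exponent = -(1.35-1)/1.35 = -0.25925926
PR^exp = 2.6^(-0.25925926) = 0.78057442
Factor = 1 - 0.86*(1 - 0.78057442) = 0.81129400
T_out = 488 * 0.81129400 = 395.91 K


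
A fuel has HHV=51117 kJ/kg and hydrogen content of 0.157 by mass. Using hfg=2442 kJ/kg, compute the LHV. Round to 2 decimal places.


LHV = HHV - hfg * 9 * H
Water correction = 2442 * 9 * 0.157 = 3450.546 kJ/kg
LHV = 51117 - 3450.546 = 47666.45 kJ/kg


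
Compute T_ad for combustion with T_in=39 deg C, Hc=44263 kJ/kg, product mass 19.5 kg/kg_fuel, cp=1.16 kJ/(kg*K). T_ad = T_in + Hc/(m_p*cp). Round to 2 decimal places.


T_ad = T_in + Hc / (m_p * cp)
Denominator = 19.5 * 1.16 = 22.6200
Temperature rise = 44263 / 22.6200 = 1956.81 K
T_ad = 39 + 1956.81 = 1995.81 deg C


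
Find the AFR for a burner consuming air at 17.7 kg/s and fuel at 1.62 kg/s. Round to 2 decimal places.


AFR = m_air / m_fuel
AFR = 17.7 / 1.62 = 10.93


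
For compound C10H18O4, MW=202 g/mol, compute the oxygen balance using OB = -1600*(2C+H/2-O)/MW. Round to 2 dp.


OB = -1600 * (2C + H/2 - O) / MW
Inner = 2*10 + 18/2 - 4 = 25.00
OB = -1600 * 25.00 / 202 = -198.02%


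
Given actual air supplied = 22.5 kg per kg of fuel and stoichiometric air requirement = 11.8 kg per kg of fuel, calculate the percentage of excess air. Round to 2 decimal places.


Excess air = actual - stoichiometric = 22.5 - 11.8 = 10.70 kg/kg fuel
Excess air % = (excess / stoich) * 100 = (10.70 / 11.8) * 100 = 90.68%


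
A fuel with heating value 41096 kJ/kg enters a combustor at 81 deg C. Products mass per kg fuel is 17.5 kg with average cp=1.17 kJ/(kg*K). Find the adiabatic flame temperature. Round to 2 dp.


T_ad = T_in + Hc / (m_p * cp)
Denominator = 17.5 * 1.17 = 20.4750
Temperature rise = 41096 / 20.4750 = 2007.13 K
T_ad = 81 + 2007.13 = 2088.13 deg C


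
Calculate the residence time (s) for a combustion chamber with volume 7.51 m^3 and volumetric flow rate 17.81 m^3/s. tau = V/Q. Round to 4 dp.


tau = V / Q_flow
tau = 7.51 / 17.81 = 0.4217 s


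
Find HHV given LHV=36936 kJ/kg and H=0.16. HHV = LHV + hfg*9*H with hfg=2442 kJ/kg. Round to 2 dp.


HHV = LHV + hfg * 9 * H
Water addition = 2442 * 9 * 0.16 = 3516.480 kJ/kg
HHV = 36936 + 3516.480 = 40452.48 kJ/kg


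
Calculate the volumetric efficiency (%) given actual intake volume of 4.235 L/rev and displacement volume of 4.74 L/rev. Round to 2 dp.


eta_v = (V_actual / V_disp) * 100
Ratio = 4.235 / 4.74 = 0.8935
eta_v = 0.8935 * 100 = 89.35%


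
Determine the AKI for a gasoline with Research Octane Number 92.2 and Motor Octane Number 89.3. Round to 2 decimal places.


AKI = (RON + MON) / 2
AKI = (92.2 + 89.3) / 2
AKI = 181.5 / 2 = 90.75


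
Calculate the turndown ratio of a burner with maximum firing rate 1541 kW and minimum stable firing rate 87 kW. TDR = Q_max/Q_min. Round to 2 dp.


TDR = Q_max / Q_min
TDR = 1541 / 87 = 17.71


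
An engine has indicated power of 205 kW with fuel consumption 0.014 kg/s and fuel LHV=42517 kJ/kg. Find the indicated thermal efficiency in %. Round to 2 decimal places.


eta_ith = (IP / (mf * LHV)) * 100
Denominator = 0.014 * 42517 = 595.2380 kW
eta_ith = (205 / 595.2380) * 100 = 34.44%


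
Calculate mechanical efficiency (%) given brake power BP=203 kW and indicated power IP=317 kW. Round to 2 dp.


eta_mech = (BP / IP) * 100
Ratio = 203 / 317 = 0.6404
eta_mech = 0.6404 * 100 = 64.04%


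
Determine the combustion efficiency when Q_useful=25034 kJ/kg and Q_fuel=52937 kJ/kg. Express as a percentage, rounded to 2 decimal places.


Efficiency = (Q_useful / Q_fuel) * 100
Efficiency = (25034 / 52937) * 100
Efficiency = 0.4729 * 100 = 47.29%


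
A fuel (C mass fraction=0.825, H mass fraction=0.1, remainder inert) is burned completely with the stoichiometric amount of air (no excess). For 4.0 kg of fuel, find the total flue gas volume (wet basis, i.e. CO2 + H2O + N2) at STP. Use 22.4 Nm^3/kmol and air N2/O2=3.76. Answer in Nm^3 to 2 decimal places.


Per kg fuel: CO2 = (C/12 kmol)*22.4 = (0.825/12)*22.4 = 1.54000 Nm^3
Per kg fuel: H2O = (H/2 kmol)*22.4 = (0.1/2)*22.4 = 1.12000 Nm^3
O2 needed per kg fuel = C/12 + H/4 = 0.825/12 + 0.1/4 = 0.09375000 kmol
Per kg fuel: N2 = O2*3.76*22.4 = 0.09375000*3.76*22.4 = 7.89600 Nm^3
Total per kg = 1.54000 + 1.12000 + 7.89600 = 10.55600 Nm^3
Total = 10.55600 * 4.0 = 42.22 Nm^3


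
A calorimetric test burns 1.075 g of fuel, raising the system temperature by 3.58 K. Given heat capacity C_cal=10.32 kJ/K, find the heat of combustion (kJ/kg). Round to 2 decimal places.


Hc = C_cal * delta_T / m_fuel
Q_released = 10.32 * 3.58 = 36.9456 kJ
m_fuel = 1.075 g = 1.075/1000 kg = 0.001075 kg
Hc = 36.9456 / 0.001075 = 34368.00 kJ/kg


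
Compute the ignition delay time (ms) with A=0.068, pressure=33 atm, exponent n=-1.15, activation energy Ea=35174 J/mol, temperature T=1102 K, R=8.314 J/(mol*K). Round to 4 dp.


tau = A * P^n * exp(Ea/(R*T))
P^n = 33^(-1.15) = 0.01793531
Ea/(R*T) = 35174/(8.314*1102) = 3.839106
exp(Ea/(R*T)) = 46.483916
tau = 0.068 * 0.01793531 * 46.483916 = 0.0567 ms


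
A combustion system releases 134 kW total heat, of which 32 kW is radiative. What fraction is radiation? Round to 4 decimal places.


f_rad = Q_rad / Q_total
f_rad = 32 / 134 = 0.2388


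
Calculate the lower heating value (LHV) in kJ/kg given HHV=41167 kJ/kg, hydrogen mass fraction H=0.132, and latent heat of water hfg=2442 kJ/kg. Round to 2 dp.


LHV = HHV - hfg * 9 * H
Water correction = 2442 * 9 * 0.132 = 2901.096 kJ/kg
LHV = 41167 - 2901.096 = 38265.90 kJ/kg


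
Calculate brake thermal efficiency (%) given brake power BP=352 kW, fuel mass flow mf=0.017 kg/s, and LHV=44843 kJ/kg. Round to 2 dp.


eta_BTE = (BP / (mf * LHV)) * 100
Denominator = 0.017 * 44843 = 762.3310 kW
eta_BTE = (352 / 762.3310) * 100 = 46.17%


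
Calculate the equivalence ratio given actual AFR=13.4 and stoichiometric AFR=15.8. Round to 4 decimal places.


phi = AFR_stoich / AFR_actual
phi = 15.8 / 13.4 = 1.1791


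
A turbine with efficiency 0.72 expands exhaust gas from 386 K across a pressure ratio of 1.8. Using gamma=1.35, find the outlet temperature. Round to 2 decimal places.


T_out = T_in * (1 - eta * (1 - PR^(-(gamma-1)/gamma)))
Exponent = -(1.35-1)/1.35 = -0.25925926
PR^exp = 1.8^(-0.25925926) = 0.85865408
Factor = 1 - 0.72*(1 - 0.85865408) = 0.89823094
T_out = 386 * 0.89823094 = 346.72 K


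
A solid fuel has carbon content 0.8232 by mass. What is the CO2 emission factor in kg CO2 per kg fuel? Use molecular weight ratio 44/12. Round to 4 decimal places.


EF = C_frac * (M_CO2 / M_C)
EF = 0.8232 * (44/12)
EF = 0.8232 * 3.666667 = 3.0184 kg_CO2/kg_fuel


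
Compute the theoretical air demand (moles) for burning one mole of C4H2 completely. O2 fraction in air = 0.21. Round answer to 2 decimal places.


Balanced combustion: C4H2 + 4.5 O2 -> 4 CO2 + 1 H2O
O2 needed = C + H/4 = 4 + 2/4 = 4.50 moles
Air moles = O2 / 0.21 = 4.50 / 0.21 = 21.43 moles air


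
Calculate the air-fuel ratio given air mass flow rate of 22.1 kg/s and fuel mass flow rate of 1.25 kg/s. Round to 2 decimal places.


AFR = m_air / m_fuel
AFR = 22.1 / 1.25 = 17.68


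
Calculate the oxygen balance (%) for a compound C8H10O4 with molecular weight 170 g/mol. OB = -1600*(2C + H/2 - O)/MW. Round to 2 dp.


OB = -1600 * (2C + H/2 - O) / MW
Inner = 2*8 + 10/2 - 4 = 17.00
OB = -1600 * 17.00 / 170 = -160.00%


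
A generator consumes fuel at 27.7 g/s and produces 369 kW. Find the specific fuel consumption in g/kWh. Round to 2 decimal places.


SFC = (mf / BP) * 3600
Rate = 27.7 / 369 = 0.075068 g/(s*kW)
SFC = 0.075068 * 3600 = 270.24 g/kWh


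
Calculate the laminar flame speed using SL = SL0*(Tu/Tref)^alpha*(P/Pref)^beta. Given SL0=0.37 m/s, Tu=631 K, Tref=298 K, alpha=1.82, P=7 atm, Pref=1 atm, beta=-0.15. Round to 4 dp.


SL = SL0 * (Tu/Tref)^alpha * (P/Pref)^beta
T ratio = 631/298 = 2.11744966
(T ratio)^alpha = 2.11744966^1.82 = 3.917237
(P/Pref)^beta = 7^(-0.15) = 0.746853
SL = 0.37 * 3.917237 * 0.746853 = 1.0825 m/s


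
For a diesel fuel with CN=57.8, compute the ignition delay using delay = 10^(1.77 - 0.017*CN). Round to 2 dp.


delay = 10^(1.77 - 0.017*CN)
Exponent = 1.77 - 0.017*57.8 = 0.7874
delay = 10^0.7874 = 6.13 ms


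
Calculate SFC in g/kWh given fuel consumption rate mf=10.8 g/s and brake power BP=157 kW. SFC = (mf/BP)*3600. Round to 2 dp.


SFC = (mf / BP) * 3600
Rate = 10.8 / 157 = 0.068790 g/(s*kW)
SFC = 0.068790 * 3600 = 247.64 g/kWh


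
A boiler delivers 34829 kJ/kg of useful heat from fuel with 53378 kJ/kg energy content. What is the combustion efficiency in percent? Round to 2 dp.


Efficiency = (Q_useful / Q_fuel) * 100
Efficiency = (34829 / 53378) * 100
Efficiency = 0.6525 * 100 = 65.25%


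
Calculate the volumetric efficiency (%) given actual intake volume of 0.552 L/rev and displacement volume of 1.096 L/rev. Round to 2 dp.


eta_v = (V_actual / V_disp) * 100
Ratio = 0.552 / 1.096 = 0.5036
eta_v = 0.5036 * 100 = 50.36%


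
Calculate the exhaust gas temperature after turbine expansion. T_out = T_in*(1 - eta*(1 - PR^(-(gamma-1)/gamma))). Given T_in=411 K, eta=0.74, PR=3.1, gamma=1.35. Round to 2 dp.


T_out = T_in * (1 - eta * (1 - PR^(-(gamma-1)/gamma)))
Exponent = -(1.35-1)/1.35 = -0.25925926
PR^exp = 3.1^(-0.25925926) = 0.74577862
Factor = 1 - 0.74*(1 - 0.74577862) = 0.81187618
T_out = 411 * 0.81187618 = 333.68 K


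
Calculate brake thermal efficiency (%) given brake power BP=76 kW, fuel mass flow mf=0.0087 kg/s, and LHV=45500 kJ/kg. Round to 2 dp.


eta_BTE = (BP / (mf * LHV)) * 100
Denominator = 0.0087 * 45500 = 395.8500 kW
eta_BTE = (76 / 395.8500) * 100 = 19.20%
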